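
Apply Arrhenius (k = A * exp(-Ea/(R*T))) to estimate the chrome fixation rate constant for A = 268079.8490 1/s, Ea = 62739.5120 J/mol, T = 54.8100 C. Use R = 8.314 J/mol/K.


T_K = T_C + 273.15 = 54.8100 + 273.15 = 327.9600 K
exponent = -Ea / (R * T_K) = -62739.5120 / (8.314 * 327.9600) = -23.0097
k = A * exp(exponent) = 268079.8490 * exp(-23.0097) = 2.7246e-05 1/s


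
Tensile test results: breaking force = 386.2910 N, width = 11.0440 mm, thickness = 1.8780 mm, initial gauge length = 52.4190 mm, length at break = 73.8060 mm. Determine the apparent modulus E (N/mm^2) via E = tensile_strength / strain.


TS = F / (w * t) = 386.2910 / (11.0440 * 1.8780) = 18.6248 N/mm^2
strain = (Lf - L0) / L0 = (73.8060 - 52.4190) / 52.4190 = 0.4080
E = TS / strain = 18.6248 / 0.4080 = 45.6490 N/mm^2


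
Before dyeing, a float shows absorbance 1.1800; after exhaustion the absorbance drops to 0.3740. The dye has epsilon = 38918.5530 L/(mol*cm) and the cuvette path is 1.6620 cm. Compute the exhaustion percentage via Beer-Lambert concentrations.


c_initial = A_i / (epsilon * l) = 1.1800 / (38918.5530 * 1.6620) = 1.8243e-05 mol/L
c_final = A_f / (epsilon * l) = 0.3740 / (38918.5530 * 1.6620) = 5.7821e-06 mol/L
Exhaustion = (c_initial - c_final) / c_initial * 100 = (1.8243e-05 - 5.7821e-06) / 1.8243e-05 * 100 = 68.3051 %


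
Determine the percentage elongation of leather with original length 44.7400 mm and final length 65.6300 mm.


Formula: Elongation = (Lf - L0) / L0 * 100
Substituting: Elongation = (65.6300 - 44.7400) / 44.7400 * 100
Result: 46.6920 %


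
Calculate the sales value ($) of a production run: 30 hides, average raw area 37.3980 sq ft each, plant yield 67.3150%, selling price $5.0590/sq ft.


Raw_total = N * avg_area = 30 * 37.3980 = 1121.9400 sq ft
Finished = Raw_total * yield / 100 = 1121.9400 * 67.3150 / 100 = 755.2339 sq ft
Value = Finished * price = 755.2339 * 5.0590 = 3820.7284 $


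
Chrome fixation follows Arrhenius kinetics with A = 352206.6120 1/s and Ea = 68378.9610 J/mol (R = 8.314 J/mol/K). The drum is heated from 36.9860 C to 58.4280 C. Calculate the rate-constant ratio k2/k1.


T1 = 36.9860 + 273.15 = 310.1360 K; T2 = 58.4280 + 273.15 = 331.5780 K
k1 = A * exp(-Ea/(R*T1)) = 352206.6120 * exp(-68378.9610/(8.314*310.1360)) = 1.0707e-06 1/s
k2 = A * exp(-Ea/(R*T2)) = 352206.6120 * exp(-68378.9610/(8.314*331.5780)) = 5.9488e-06 1/s
k2/k1 = 5.9488e-06 / 1.0707e-06 = 5.5561


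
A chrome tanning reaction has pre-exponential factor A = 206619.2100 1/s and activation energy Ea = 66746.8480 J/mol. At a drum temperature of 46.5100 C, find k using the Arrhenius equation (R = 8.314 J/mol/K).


T_K = T_C + 273.15 = 46.5100 + 273.15 = 319.6600 K
exponent = -Ea / (R * T_K) = -66746.8480 / (8.314 * 319.6600) = -25.1150
k = A * exp(exponent) = 206619.2100 * exp(-25.1150) = 2.5579e-06 1/s


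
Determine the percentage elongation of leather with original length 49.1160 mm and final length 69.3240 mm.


Formula: Elongation = (Lf - L0) / L0 * 100
Substituting: Elongation = (69.3240 - 49.1160) / 49.1160 * 100
Result: 41.1434 %


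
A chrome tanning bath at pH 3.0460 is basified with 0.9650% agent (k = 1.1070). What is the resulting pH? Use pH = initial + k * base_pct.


Formula: pH_final = pH_initial + k * base_pct
Substituting: pH_final = 3.0460 + 1.1070 * 0.9650
Result: 4.1143


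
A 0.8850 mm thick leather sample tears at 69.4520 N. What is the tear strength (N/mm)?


Formula: Tear strength = force / thickness
Substituting: Tear strength = 69.4520 / 0.8850
Result: 78.4768 N/mm


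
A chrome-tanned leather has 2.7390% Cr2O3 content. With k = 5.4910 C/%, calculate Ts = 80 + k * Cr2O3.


Formula: Ts = 80 + k * Cr2O3
Substituting: Ts = 80 + 5.4910 * 2.7390
Result: 95.0398 C


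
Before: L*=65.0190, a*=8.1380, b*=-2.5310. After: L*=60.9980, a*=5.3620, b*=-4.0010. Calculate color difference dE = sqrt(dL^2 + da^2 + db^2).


dL = -4.0210, da = -2.7760, db = -1.4700
dE = sqrt((-4.0210)^2 + (-2.7760)^2 + (-1.4700)^2) = 5.1025


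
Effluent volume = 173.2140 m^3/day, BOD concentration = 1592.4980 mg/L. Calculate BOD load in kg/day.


Formula: BOD_load = volume * conc / 1000
Substituting: BOD_load = 173.2140 * 1592.4980 / 1000
Result: 275.8429 kg/day


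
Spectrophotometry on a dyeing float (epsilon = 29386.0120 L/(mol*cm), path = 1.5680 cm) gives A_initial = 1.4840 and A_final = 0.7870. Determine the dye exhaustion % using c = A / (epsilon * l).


c_initial = A_i / (epsilon * l) = 1.4840 / (29386.0120 * 1.5680) = 3.2207e-05 mol/L
c_final = A_f / (epsilon * l) = 0.7870 / (29386.0120 * 1.5680) = 1.7080e-05 mol/L
Exhaustion = (c_initial - c_final) / c_initial * 100 = (3.2207e-05 - 1.7080e-05) / 3.2207e-05 * 100 = 46.9677 %


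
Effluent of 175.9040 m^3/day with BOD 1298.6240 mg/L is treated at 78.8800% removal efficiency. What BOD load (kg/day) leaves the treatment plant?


Load_in = volume * conc / 1000 = 175.9040 * 1298.6240 / 1000 = 228.4332 kg/day
Removed = Load_in * eff / 100 = 228.4332 * 78.8800 / 100 = 180.1881 kg/day
Load_out = Load_in - Removed = 228.4332 - 180.1881 = 48.2451 kg/day


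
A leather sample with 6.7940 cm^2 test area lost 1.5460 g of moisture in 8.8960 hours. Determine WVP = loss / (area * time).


Formula: WVP = loss / (area * time)
Substituting: WVP = 1.5460 / (6.7940 * 8.8960)
Result: 0.0255793 g/(cm^2*hr)


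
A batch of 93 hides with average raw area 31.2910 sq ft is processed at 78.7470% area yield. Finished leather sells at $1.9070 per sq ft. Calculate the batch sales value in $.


Raw_total = N * avg_area = 93 * 31.2910 = 2910.0630 sq ft
Finished = Raw_total * yield / 100 = 2910.0630 * 78.7470 / 100 = 2291.5873 sq ft
Value = Finished * price = 2291.5873 * 1.9070 = 4370.0570 $


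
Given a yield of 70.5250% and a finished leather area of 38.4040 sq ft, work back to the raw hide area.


Formula: raw = finished * 100 / yield
Substituting: raw = 38.4040 * 100 / 70.5250
Result: 54.4544 sq ft


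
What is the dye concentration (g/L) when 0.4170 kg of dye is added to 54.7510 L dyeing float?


Formula: Conc = dye_mass(kg) / volume(L) * 1000
Substituting: Conc = 0.4170 / 54.7510 * 1000
Result: 7.6163 g/L


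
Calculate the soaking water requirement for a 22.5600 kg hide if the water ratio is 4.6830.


Formula: Water = hide_weight * ratio
Substituting: Water = 22.5600 * 4.6830
Result: 105.6485 kg


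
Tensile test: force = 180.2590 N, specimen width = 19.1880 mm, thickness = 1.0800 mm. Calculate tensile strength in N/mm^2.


Formula: TS = force / (width * thickness)
Substituting: TS = 180.2590 / (19.1880 * 1.0800)
Result: 8.6985 N/mm^2


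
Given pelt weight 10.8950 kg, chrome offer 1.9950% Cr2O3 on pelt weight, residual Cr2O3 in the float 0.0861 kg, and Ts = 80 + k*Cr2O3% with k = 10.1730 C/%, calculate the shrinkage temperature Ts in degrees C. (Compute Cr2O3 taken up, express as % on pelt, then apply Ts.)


Offered = pelt * offer_pct / 100 = 10.8950 * 1.9950 / 100 = 0.2174 kg
Uptake = offered - residual = 0.2174 - 0.0861 = 0.1313 kg
Cr2O3% on pelt = uptake / pelt * 100 = 0.1313 / 10.8950 * 100 = 1.2047 %
Ts = 80 + k * Cr2O3% = 80 + 10.1730 * 1.2047 = 92.2557 C


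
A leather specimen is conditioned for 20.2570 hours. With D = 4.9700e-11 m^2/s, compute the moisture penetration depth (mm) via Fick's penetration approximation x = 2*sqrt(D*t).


t = 20.2570 hr * 3600 = 72925.2000 s
D * t = 4.9700e-11 * 72925.2000 = 3.6244e-06
x = 2 * sqrt(D*t) = 2 * sqrt(3.6244e-06) = 0.00380756 m = 3.8076 mm


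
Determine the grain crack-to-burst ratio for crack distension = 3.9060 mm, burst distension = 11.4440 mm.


Formula: Ratio = crack / burst
Substituting: Ratio = 3.9060 / 11.4440
Result: 0.3413


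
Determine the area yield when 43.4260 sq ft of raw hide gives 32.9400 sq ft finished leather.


Formula: Yield = finished / raw * 100
Substituting: Yield = 32.9400 / 43.4260 * 100
Result: 75.8532 %


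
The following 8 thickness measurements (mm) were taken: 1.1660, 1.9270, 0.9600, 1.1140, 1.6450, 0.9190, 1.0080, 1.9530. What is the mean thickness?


Formula: Average = sum / n
Substituting: Average = 10.6920 / 8
Result: 1.3365 mm


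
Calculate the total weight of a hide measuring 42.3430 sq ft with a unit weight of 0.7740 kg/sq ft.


Formula: Weight = area * weight_per_sqft
Substituting: Weight = 42.3430 * 0.7740
Result: 32.7735 kg


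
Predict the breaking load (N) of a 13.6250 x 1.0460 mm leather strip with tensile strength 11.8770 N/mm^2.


Formula: F = TS * w * t
Substituting: F = 11.8770 * 13.6250 * 1.0460
Result: 169.2680 N


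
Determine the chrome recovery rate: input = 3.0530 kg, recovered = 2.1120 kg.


Formula: Recovery = recovered / input * 100
Substituting: Recovery = 2.1120 / 3.0530 * 100
Result: 69.1779 %


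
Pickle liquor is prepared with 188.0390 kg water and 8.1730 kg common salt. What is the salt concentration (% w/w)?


Formula: Conc = salt / (water + salt) * 100
Substituting: Conc = 8.1730 / (188.0390 + 8.1730) * 100
Result: 4.1654 %


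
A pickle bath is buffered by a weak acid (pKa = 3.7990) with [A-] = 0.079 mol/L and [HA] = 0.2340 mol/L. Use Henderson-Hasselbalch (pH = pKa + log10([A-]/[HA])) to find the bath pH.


ratio = [A-] / [HA] = 0.079 / 0.2340 = 0.3376
log10(ratio) = -0.4716
pH = pKa + log10(ratio) = 3.7990 - 0.4716 = 3.3274


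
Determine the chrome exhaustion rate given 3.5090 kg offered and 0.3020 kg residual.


Formula: Uptake = (offered - residual) / offered * 100
Substituting: Uptake = (3.5090 - 0.3020) / 3.5090 * 100
Result: 91.3936 %


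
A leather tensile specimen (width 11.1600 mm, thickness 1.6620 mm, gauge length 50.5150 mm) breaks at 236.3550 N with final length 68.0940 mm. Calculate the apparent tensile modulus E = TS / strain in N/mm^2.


TS = F / (w * t) = 236.3550 / (11.1600 * 1.6620) = 12.7429 N/mm^2
strain = (Lf - L0) / L0 = (68.0940 - 50.5150) / 50.5150 = 0.3480
E = TS / strain = 12.7429 / 0.3480 = 36.6181 N/mm^2


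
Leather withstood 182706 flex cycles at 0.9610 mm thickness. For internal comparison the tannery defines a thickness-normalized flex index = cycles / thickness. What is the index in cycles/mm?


Formula: Index = cycles / thickness
Substituting: Index = 182706 / 0.9610
Result: 190120.7076 cycles/mm


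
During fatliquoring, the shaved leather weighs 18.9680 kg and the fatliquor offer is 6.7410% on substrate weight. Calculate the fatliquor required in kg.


Formula: Fat = substrate * pct / 100
Substituting: Fat = 18.9680 * 6.7410 / 100
Result: 1.2786 kg


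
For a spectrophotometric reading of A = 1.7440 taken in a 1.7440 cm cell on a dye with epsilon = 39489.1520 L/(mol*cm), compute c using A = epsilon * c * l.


Formula: c = A / (epsilon * l)
Substituting: c = 1.7440 / (39489.1520 * 1.7440)
Result: 2.5323e-05 mol/L


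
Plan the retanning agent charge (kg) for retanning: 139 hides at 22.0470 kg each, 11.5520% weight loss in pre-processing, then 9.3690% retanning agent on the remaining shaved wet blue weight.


Total_raw = N * avg_wt = 139 * 22.0470 = 3064.5330 kg
Substrate = Total_raw * (1 - loss/100) = 3064.5330 * (1 - 11.5520/100) = 2710.5181 kg
Retan = Substrate * pct / 100 = 2710.5181 * 9.3690 / 100 = 253.9484 kg


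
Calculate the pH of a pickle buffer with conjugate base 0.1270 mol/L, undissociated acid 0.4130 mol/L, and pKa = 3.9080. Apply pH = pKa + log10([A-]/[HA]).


ratio = [A-] / [HA] = 0.1270 / 0.4130 = 0.3075
log10(ratio) = -0.5121
pH = pKa + log10(ratio) = 3.9080 - 0.5121 = 3.3959


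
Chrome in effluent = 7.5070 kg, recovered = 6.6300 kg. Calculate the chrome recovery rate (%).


Formula: Recovery = recovered / input * 100
Substituting: Recovery = 6.6300 / 7.5070 * 100
Result: 88.3176 %


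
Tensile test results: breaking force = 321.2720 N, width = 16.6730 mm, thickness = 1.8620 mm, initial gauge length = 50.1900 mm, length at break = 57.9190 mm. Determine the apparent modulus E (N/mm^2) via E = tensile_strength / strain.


TS = F / (w * t) = 321.2720 / (16.6730 * 1.8620) = 10.3485 N/mm^2
strain = (Lf - L0) / L0 = (57.9190 - 50.1900) / 50.1900 = 0.1540
E = TS / strain = 10.3485 / 0.1540 = 67.2006 N/mm^2


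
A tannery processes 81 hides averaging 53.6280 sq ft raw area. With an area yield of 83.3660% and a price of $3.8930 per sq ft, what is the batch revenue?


Raw_total = N * avg_area = 81 * 53.6280 = 4343.8680 sq ft
Finished = Raw_total * yield / 100 = 4343.8680 * 83.3660 / 100 = 3621.3090 sq ft
Value = Finished * price = 3621.3090 * 3.8930 = 14097.7559 $


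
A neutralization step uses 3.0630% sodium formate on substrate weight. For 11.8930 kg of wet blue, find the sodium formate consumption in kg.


Formula: Neutralizer = substrate * pct / 100
Substituting: Neutralizer = 11.8930 * 3.0630 / 100
Result: 0.3643 kg


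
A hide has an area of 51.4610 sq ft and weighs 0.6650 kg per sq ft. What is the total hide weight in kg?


Formula: Weight = area * weight_per_sqft
Substituting: Weight = 51.4610 * 0.6650
Result: 34.2216 kg


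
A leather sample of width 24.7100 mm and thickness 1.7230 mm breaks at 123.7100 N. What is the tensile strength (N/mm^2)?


Formula: TS = force / (width * thickness)
Substituting: TS = 123.7100 / (24.7100 * 1.7230)
Result: 2.9057 N/mm^2


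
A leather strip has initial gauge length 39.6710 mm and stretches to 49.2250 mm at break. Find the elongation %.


Formula: Elongation = (Lf - L0) / L0 * 100
Substituting: Elongation = (49.2250 - 39.6710) / 39.6710 * 100
Result: 24.0831 %


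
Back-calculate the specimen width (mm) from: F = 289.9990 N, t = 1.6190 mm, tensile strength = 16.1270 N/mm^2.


Formula: w = F / (TS * t)
Substituting: w = 289.9990 / (16.1270 * 1.6190)
Result: 11.1070 mm


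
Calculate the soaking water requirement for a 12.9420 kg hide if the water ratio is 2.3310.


Formula: Water = hide_weight * ratio
Substituting: Water = 12.9420 * 2.3310
Result: 30.1678 kg


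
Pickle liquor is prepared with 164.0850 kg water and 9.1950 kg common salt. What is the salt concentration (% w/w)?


Formula: Conc = salt / (water + salt) * 100
Substituting: Conc = 9.1950 / (164.0850 + 9.1950) * 100
Result: 5.3064 %


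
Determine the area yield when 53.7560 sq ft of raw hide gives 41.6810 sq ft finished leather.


Formula: Yield = finished / raw * 100
Substituting: Yield = 41.6810 / 53.7560 * 100
Result: 77.5374 %


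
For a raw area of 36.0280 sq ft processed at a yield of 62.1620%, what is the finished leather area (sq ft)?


Formula: finished = raw * yield / 100
Substituting: finished = 36.0280 * 62.1620 / 100
Result: 22.3957 sq ft


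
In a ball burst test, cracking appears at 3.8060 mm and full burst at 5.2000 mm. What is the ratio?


Formula: Ratio = crack / burst
Substituting: Ratio = 3.8060 / 5.2000
Result: 0.7319


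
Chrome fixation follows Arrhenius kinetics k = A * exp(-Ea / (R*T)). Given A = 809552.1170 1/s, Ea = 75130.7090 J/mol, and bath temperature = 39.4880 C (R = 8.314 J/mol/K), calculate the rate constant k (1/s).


T_K = T_C + 273.15 = 39.4880 + 273.15 = 312.6380 K
exponent = -Ea / (R * T_K) = -75130.7090 / (8.314 * 312.6380) = -28.9045
k = A * exp(exponent) = 809552.1170 * exp(-28.9045) = 2.2655e-07 1/s


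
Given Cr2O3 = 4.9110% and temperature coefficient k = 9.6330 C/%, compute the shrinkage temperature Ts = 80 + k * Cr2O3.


Formula: Ts = 80 + k * Cr2O3
Substituting: Ts = 80 + 9.6330 * 4.9110
Result: 127.3077 C


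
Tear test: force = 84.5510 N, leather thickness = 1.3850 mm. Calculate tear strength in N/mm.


Formula: Tear strength = force / thickness
Substituting: Tear strength = 84.5510 / 1.3850
Result: 61.0477 N/mm


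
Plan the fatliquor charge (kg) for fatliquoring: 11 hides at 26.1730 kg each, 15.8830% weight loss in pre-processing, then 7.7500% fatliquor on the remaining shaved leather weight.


Total_raw = N * avg_wt = 11 * 26.1730 = 287.9030 kg
Substrate = Total_raw * (1 - loss/100) = 287.9030 * (1 - 15.8830/100) = 242.1754 kg
Fat = Substrate * pct / 100 = 242.1754 * 7.7500 / 100 = 18.7686 kg


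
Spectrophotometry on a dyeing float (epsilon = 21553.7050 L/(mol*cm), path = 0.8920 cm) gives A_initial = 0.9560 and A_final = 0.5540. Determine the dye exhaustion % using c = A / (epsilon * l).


c_initial = A_i / (epsilon * l) = 0.9560 / (21553.7050 * 0.8920) = 4.9725e-05 mol/L
c_final = A_f / (epsilon * l) = 0.5540 / (21553.7050 * 0.8920) = 2.8815e-05 mol/L
Exhaustion = (c_initial - c_final) / c_initial * 100 = (4.9725e-05 - 2.8815e-05) / 4.9725e-05 * 100 = 42.0502 %


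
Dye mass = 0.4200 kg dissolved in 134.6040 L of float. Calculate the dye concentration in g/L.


Formula: Conc = dye_mass(kg) / volume(L) * 1000
Substituting: Conc = 0.4200 / 134.6040 * 1000
Result: 3.1203 g/L


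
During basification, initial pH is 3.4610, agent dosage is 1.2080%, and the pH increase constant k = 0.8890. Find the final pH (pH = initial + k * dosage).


Formula: pH_final = pH_initial + k * base_pct
Substituting: pH_final = 3.4610 + 0.8890 * 1.2080
Result: 4.5349


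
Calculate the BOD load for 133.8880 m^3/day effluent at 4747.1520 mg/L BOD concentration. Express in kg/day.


Formula: BOD_load = volume * conc / 1000
Substituting: BOD_load = 133.8880 * 4747.1520 / 1000
Result: 635.5867 kg/day


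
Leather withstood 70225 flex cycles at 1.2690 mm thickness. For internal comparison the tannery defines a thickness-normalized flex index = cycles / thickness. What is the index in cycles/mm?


Formula: Index = cycles / thickness
Substituting: Index = 70225 / 1.2690
Result: 55338.8495 cycles/mm


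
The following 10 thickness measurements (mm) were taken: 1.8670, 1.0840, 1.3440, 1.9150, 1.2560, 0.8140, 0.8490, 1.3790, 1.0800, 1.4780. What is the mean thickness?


Formula: Average = sum / n
Substituting: Average = 13.0660 / 10
Result: 1.3066 mm


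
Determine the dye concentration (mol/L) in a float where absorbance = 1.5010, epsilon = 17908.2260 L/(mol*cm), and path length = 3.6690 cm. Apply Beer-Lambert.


Formula: c = A / (epsilon * l)
Substituting: c = 1.5010 / (17908.2260 * 3.6690)
Result: 2.2844e-05 mol/L


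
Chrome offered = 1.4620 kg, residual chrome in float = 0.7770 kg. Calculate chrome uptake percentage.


Formula: Uptake = (offered - residual) / offered * 100
Substituting: Uptake = (1.4620 - 0.7770) / 1.4620 * 100
Result: 46.8536 %


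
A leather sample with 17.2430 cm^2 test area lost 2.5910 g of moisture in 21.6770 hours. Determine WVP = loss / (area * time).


Formula: WVP = loss / (area * time)
Substituting: WVP = 2.5910 / (17.2430 * 21.6770)
Result: 0.00693195 g/(cm^2*hr)


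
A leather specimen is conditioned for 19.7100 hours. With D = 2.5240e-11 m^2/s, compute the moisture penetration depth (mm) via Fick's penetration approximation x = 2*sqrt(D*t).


t = 19.7100 hr * 3600 = 70956.0000 s
D * t = 2.5240e-11 * 70956.0000 = 1.7909e-06
x = 2 * sqrt(D*t) = 2 * sqrt(1.7909e-06) = 0.00267651 m = 2.6765 mm


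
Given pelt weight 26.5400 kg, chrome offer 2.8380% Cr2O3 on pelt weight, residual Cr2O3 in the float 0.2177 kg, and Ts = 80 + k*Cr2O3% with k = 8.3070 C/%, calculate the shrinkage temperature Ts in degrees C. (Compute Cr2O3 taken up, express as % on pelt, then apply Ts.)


Offered = pelt * offer_pct / 100 = 26.5400 * 2.8380 / 100 = 0.7532 kg
Uptake = offered - residual = 0.7532 - 0.2177 = 0.5355 kg
Cr2O3% on pelt = uptake / pelt * 100 = 0.5355 / 26.5400 * 100 = 2.0177 %
Ts = 80 + k * Cr2O3% = 80 + 8.3070 * 2.0177 = 96.7613 C


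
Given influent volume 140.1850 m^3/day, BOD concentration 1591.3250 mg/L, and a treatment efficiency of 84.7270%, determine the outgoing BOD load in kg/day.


Load_in = volume * conc / 1000 = 140.1850 * 1591.3250 / 1000 = 223.0799 kg/day
Removed = Load_in * eff / 100 = 223.0799 * 84.7270 / 100 = 189.0089 kg/day
Load_out = Load_in - Removed = 223.0799 - 189.0089 = 34.0710 kg/day


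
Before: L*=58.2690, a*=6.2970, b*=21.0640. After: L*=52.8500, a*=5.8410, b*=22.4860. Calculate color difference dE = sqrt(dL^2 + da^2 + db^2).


dL = -5.4190, da = -0.4560, db = 1.4220
dE = sqrt((-5.4190)^2 + (-0.4560)^2 + 1.4220^2) = 5.6210


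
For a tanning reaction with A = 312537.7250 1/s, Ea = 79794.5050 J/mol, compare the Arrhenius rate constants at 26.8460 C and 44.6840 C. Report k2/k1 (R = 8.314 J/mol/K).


T1 = 26.8460 + 273.15 = 299.9960 K; T2 = 44.6840 + 273.15 = 317.8340 K
k1 = A * exp(-Ea/(R*T1)) = 312537.7250 * exp(-79794.5050/(8.314*299.9960)) = 3.9880e-09 1/s
k2 = A * exp(-Ea/(R*T2)) = 312537.7250 * exp(-79794.5050/(8.314*317.8340)) = 2.4019e-08 1/s
k2/k1 = 2.4019e-08 / 3.9880e-09 = 6.0227


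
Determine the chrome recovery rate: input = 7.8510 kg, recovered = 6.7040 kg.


Formula: Recovery = recovered / input * 100
Substituting: Recovery = 6.7040 / 7.8510 * 100
Result: 85.3904 %


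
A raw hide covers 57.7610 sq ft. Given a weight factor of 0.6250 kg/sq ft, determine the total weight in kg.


Formula: Weight = area * weight_per_sqft
Substituting: Weight = 57.7610 * 0.6250
Result: 36.1006 kg


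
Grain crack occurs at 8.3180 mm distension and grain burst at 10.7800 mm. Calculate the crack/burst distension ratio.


Formula: Ratio = crack / burst
Substituting: Ratio = 8.3180 / 10.7800
Result: 0.7716


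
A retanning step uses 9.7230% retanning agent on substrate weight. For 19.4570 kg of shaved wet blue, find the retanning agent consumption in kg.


Formula: Retan = substrate * pct / 100
Substituting: Retan = 19.4570 * 9.7230 / 100
Result: 1.8918 kg


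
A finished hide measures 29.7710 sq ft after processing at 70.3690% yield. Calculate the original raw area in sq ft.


Formula: raw = finished * 100 / yield
Substituting: raw = 29.7710 * 100 / 70.3690
Result: 42.3070 sq ft


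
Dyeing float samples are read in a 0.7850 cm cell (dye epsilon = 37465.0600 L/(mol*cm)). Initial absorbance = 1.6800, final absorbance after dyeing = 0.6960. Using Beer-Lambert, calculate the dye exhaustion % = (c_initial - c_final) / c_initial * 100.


c_initial = A_i / (epsilon * l) = 1.6800 / (37465.0600 * 0.7850) = 5.7123e-05 mol/L
c_final = A_f / (epsilon * l) = 0.6960 / (37465.0600 * 0.7850) = 2.3665e-05 mol/L
Exhaustion = (c_initial - c_final) / c_initial * 100 = (5.7123e-05 - 2.3665e-05) / 5.7123e-05 * 100 = 58.5714 %


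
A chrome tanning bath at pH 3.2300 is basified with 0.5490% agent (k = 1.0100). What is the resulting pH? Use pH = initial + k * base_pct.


Formula: pH_final = pH_initial + k * base_pct
Substituting: pH_final = 3.2300 + 1.0100 * 0.5490
Result: 3.7845


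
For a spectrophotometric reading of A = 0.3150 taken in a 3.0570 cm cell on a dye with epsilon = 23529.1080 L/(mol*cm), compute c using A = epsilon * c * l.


Formula: c = A / (epsilon * l)
Substituting: c = 0.3150 / (23529.1080 * 3.0570)
Result: 4.3793e-06 mol/L


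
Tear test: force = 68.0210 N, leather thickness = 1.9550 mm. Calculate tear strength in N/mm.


Formula: Tear strength = force / thickness
Substituting: Tear strength = 68.0210 / 1.9550
Result: 34.7934 N/mm


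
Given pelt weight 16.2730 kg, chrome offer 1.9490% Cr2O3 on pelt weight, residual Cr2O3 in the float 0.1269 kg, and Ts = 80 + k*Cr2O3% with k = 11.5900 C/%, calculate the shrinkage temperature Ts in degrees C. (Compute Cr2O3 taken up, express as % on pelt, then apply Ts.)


Offered = pelt * offer_pct / 100 = 16.2730 * 1.9490 / 100 = 0.3172 kg
Uptake = offered - residual = 0.3172 - 0.1269 = 0.1903 kg
Cr2O3% on pelt = uptake / pelt * 100 = 0.1903 / 16.2730 * 100 = 1.1692 %
Ts = 80 + k * Cr2O3% = 80 + 11.5900 * 1.1692 = 93.5508 C


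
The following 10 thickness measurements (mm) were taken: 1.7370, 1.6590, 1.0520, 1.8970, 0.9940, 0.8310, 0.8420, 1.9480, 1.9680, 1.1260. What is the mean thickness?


Formula: Average = sum / n
Substituting: Average = 14.0540 / 10
Result: 1.4054 mm


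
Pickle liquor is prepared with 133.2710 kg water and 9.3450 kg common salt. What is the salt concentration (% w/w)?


Formula: Conc = salt / (water + salt) * 100
Substituting: Conc = 9.3450 / (133.2710 + 9.3450) * 100
Result: 6.5526 %


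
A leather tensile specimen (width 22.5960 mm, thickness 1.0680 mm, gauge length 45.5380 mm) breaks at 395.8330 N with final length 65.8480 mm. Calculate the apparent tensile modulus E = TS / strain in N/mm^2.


TS = F / (w * t) = 395.8330 / (22.5960 * 1.0680) = 16.4025 N/mm^2
strain = (Lf - L0) / L0 = (65.8480 - 45.5380) / 45.5380 = 0.4460
E = TS / strain = 16.4025 / 0.4460 = 36.7767 N/mm^2


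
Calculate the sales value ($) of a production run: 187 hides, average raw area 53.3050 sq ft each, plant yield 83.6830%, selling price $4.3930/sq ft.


Raw_total = N * avg_area = 187 * 53.3050 = 9968.0350 sq ft
Finished = Raw_total * yield / 100 = 9968.0350 * 83.6830 / 100 = 8341.5507 sq ft
Value = Finished * price = 8341.5507 * 4.3930 = 36644.4324 $


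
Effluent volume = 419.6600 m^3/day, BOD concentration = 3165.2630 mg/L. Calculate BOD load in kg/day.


Formula: BOD_load = volume * conc / 1000
Substituting: BOD_load = 419.6600 * 3165.2630 / 1000
Result: 1328.3343 kg/day


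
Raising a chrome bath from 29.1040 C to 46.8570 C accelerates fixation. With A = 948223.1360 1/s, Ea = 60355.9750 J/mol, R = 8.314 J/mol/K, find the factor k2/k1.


T1 = 29.1040 + 273.15 = 302.2540 K; T2 = 46.8570 + 273.15 = 320.0070 K
k1 = A * exp(-Ea/(R*T1)) = 948223.1360 * exp(-60355.9750/(8.314*302.2540)) = 3.5155e-05 1/s
k2 = A * exp(-Ea/(R*T2)) = 948223.1360 * exp(-60355.9750/(8.314*320.0070)) = 1.3325e-04 1/s
k2/k1 = 1.3325e-04 / 3.5155e-05 = 3.7903


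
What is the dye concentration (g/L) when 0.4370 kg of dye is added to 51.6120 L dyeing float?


Formula: Conc = dye_mass(kg) / volume(L) * 1000
Substituting: Conc = 0.4370 / 51.6120 * 1000
Result: 8.4670 g/L


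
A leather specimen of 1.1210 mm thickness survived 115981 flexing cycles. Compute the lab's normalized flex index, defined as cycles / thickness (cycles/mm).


Formula: Index = cycles / thickness
Substituting: Index = 115981 / 1.1210
Result: 103462.0874 cycles/mm


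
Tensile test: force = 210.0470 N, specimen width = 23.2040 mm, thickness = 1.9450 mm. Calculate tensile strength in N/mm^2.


Formula: TS = force / (width * thickness)
Substituting: TS = 210.0470 / (23.2040 * 1.9450)
Result: 4.6541 N/mm^2


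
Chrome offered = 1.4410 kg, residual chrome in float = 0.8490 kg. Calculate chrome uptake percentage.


Formula: Uptake = (offered - residual) / offered * 100
Substituting: Uptake = (1.4410 - 0.8490) / 1.4410 * 100
Result: 41.0826 %


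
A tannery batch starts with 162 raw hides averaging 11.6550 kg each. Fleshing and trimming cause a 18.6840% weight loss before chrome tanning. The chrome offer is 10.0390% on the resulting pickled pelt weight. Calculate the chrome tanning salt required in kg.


Total_raw = N * avg_wt = 162 * 11.6550 = 1888.1100 kg
Substrate = Total_raw * (1 - loss/100) = 1888.1100 * (1 - 18.6840/100) = 1535.3355 kg
Chrome = Substrate * pct / 100 = 1535.3355 * 10.0390 / 100 = 154.1323 kg


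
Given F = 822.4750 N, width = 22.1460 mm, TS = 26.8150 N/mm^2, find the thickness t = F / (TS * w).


Formula: t = F / (TS * w)
Substituting: t = 822.4750 / (26.8150 * 22.1460)
Result: 1.3850 mm


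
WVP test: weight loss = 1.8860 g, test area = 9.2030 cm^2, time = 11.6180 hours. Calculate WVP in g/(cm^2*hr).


Formula: WVP = loss / (area * time)
Substituting: WVP = 1.8860 / (9.2030 * 11.6180)
Result: 0.0176393 g/(cm^2*hr)


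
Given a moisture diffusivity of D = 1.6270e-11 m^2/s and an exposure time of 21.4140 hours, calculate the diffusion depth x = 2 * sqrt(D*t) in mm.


t = 21.4140 hr * 3600 = 77090.4000 s
D * t = 1.6270e-11 * 77090.4000 = 1.2543e-06
x = 2 * sqrt(D*t) = 2 * sqrt(1.2543e-06) = 0.00223988 m = 2.2399 mm


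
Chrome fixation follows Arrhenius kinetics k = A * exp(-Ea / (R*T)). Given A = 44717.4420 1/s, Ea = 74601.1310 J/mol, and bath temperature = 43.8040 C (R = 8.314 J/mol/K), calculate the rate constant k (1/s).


T_K = T_C + 273.15 = 43.8040 + 273.15 = 316.9540 K
exponent = -Ea / (R * T_K) = -74601.1310 / (8.314 * 316.9540) = -28.3100
k = A * exp(exponent) = 44717.4420 * exp(-28.3100) = 2.2679e-08 1/s


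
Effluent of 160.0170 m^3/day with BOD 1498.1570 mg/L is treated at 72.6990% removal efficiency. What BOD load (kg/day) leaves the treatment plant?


Load_in = volume * conc / 1000 = 160.0170 * 1498.1570 / 1000 = 239.7306 kg/day
Removed = Load_in * eff / 100 = 239.7306 * 72.6990 / 100 = 174.2817 kg/day
Load_out = Load_in - Removed = 239.7306 - 174.2817 = 65.4488 kg/day


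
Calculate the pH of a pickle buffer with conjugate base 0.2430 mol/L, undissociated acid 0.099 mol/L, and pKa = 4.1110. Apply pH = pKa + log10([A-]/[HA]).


ratio = [A-] / [HA] = 0.2430 / 0.099 = 2.4545
log10(ratio) = 0.3900
pH = pKa + log10(ratio) = 4.1110 + 0.3900 = 4.5010


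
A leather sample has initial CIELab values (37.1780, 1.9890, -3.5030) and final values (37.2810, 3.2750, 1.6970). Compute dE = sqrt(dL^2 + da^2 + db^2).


dL = 0.1030, da = 1.2860, db = 5.2000
dE = sqrt(0.1030^2 + 1.2860^2 + 5.2000^2) = 5.3576


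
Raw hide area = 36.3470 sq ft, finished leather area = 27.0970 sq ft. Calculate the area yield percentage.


Formula: Yield = finished / raw * 100
Substituting: Yield = 27.0970 / 36.3470 * 100
Result: 74.5509 %


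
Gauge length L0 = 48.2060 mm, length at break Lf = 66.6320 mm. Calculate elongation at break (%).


Formula: Elongation = (Lf - L0) / L0 * 100
Substituting: Elongation = (66.6320 - 48.2060) / 48.2060 * 100
Result: 38.2235 %


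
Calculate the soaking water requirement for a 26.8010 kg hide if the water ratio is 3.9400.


Formula: Water = hide_weight * ratio
Substituting: Water = 26.8010 * 3.9400
Result: 105.5959 kg


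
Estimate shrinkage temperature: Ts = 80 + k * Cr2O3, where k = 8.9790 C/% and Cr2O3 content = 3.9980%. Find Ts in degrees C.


Formula: Ts = 80 + k * Cr2O3
Substituting: Ts = 80 + 8.9790 * 3.9980
Result: 115.8980 C


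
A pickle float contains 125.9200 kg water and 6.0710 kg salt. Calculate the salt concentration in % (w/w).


Formula: Conc = salt / (water + salt) * 100
Substituting: Conc = 6.0710 / (125.9200 + 6.0710) * 100
Result: 4.5996 %


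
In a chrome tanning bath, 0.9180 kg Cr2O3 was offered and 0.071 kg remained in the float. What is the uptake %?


Formula: Uptake = (offered - residual) / offered * 100
Substituting: Uptake = (0.9180 - 0.071) / 0.9180 * 100
Result: 92.2658 %


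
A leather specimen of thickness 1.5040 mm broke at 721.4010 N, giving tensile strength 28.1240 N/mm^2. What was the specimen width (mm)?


Formula: w = F / (TS * t)
Substituting: w = 721.4010 / (28.1240 * 1.5040)
Result: 17.0550 mm


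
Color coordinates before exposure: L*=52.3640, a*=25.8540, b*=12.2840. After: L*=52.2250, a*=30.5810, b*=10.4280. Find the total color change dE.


dL = -0.1390, da = 4.7270, db = -1.8560
dE = sqrt((-0.1390)^2 + 4.7270^2 + (-1.8560)^2) = 5.0802


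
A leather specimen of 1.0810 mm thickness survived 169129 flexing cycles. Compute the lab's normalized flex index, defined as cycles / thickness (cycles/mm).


Formula: Index = cycles / thickness
Substituting: Index = 169129 / 1.0810
Result: 156456.0592 cycles/mm


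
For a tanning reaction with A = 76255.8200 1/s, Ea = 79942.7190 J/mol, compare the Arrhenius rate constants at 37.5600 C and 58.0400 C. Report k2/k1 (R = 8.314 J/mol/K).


T1 = 37.5600 + 273.15 = 310.7100 K; T2 = 58.0400 + 273.15 = 331.1900 K
k1 = A * exp(-Ea/(R*T1)) = 76255.8200 * exp(-79942.7190/(8.314*310.7100)) = 2.7689e-09 1/s
k2 = A * exp(-Ea/(R*T2)) = 76255.8200 * exp(-79942.7190/(8.314*331.1900)) = 1.8768e-08 1/s
k2/k1 = 1.8768e-08 / 2.7689e-09 = 6.7779


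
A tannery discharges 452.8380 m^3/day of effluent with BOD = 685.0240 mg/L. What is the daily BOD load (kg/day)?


Formula: BOD_load = volume * conc / 1000
Substituting: BOD_load = 452.8380 * 685.0240 / 1000
Result: 310.2049 kg/day


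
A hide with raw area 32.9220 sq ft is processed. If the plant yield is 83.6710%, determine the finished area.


Formula: finished = raw * yield / 100
Substituting: finished = 32.9220 * 83.6710 / 100
Result: 27.5462 sq ft


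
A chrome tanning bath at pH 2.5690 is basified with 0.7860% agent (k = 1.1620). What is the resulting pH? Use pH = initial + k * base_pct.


Formula: pH_final = pH_initial + k * base_pct
Substituting: pH_final = 2.5690 + 1.1620 * 0.7860
Result: 3.4823


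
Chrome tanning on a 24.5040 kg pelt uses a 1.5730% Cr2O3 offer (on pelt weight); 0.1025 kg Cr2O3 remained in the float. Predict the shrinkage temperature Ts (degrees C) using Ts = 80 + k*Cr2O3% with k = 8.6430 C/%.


Offered = pelt * offer_pct / 100 = 24.5040 * 1.5730 / 100 = 0.3854 kg
Uptake = offered - residual = 0.3854 - 0.1025 = 0.2829 kg
Cr2O3% on pelt = uptake / pelt * 100 = 0.2829 / 24.5040 * 100 = 1.1547 %
Ts = 80 + k * Cr2O3% = 80 + 8.6430 * 1.1547 = 89.9801 C


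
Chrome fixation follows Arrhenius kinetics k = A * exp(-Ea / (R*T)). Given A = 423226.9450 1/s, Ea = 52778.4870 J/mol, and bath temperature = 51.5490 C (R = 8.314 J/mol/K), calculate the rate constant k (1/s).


T_K = T_C + 273.15 = 51.5490 + 273.15 = 324.6990 K
exponent = -Ea / (R * T_K) = -52778.4870 / (8.314 * 324.6990) = -19.5509
k = A * exp(exponent) = 423226.9450 * exp(-19.5509) = 0.00136691 1/s


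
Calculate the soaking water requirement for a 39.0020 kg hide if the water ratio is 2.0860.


Formula: Water = hide_weight * ratio
Substituting: Water = 39.0020 * 2.0860
Result: 81.3582 kg


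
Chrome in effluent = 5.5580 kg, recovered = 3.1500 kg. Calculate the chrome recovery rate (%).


Formula: Recovery = recovered / input * 100
Substituting: Recovery = 3.1500 / 5.5580 * 100
Result: 56.6751 %


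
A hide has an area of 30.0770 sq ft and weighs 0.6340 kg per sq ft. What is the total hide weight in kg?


Formula: Weight = area * weight_per_sqft
Substituting: Weight = 30.0770 * 0.6340
Result: 19.0688 kg


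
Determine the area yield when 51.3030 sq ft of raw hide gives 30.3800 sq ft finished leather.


Formula: Yield = finished / raw * 100
Substituting: Yield = 30.3800 / 51.3030 * 100
Result: 59.2168 %


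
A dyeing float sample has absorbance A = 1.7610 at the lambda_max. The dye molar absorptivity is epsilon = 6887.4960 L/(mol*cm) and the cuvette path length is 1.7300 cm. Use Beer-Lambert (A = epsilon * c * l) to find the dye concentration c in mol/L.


Formula: c = A / (epsilon * l)
Substituting: c = 1.7610 / (6887.4960 * 1.7300)
Result: 1.4779e-04 mol/L


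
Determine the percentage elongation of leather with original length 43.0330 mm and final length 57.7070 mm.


Formula: Elongation = (Lf - L0) / L0 * 100
Substituting: Elongation = (57.7070 - 43.0330) / 43.0330 * 100
Result: 34.0994 %


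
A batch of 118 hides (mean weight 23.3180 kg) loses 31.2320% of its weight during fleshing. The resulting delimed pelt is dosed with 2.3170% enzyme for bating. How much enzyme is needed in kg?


Total_raw = N * avg_wt = 118 * 23.3180 = 2751.5240 kg
Substrate = Total_raw * (1 - loss/100) = 2751.5240 * (1 - 31.2320/100) = 1892.1680 kg
Enzyme = Substrate * pct / 100 = 1892.1680 * 2.3170 / 100 = 43.8415 kg


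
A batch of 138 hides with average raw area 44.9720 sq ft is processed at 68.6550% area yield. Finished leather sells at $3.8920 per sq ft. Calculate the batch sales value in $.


Raw_total = N * avg_area = 138 * 44.9720 = 6206.1360 sq ft
Finished = Raw_total * yield / 100 = 6206.1360 * 68.6550 / 100 = 4260.8227 sq ft
Value = Finished * price = 4260.8227 * 3.8920 = 16583.1218 $


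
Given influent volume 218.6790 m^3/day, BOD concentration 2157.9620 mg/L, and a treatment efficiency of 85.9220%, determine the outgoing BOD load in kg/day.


Load_in = volume * conc / 1000 = 218.6790 * 2157.9620 / 1000 = 471.9010 kg/day
Removed = Load_in * eff / 100 = 471.9010 * 85.9220 / 100 = 405.4668 kg/day
Load_out = Load_in - Removed = 471.9010 - 405.4668 = 66.4342 kg/day


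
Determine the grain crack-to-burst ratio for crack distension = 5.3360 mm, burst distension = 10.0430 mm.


Formula: Ratio = crack / burst
Substituting: Ratio = 5.3360 / 10.0430
Result: 0.5313


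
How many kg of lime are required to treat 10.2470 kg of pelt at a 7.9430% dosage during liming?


Formula: Lime = substrate * pct / 100
Substituting: Lime = 10.2470 * 7.9430 / 100
Result: 0.8139 kg


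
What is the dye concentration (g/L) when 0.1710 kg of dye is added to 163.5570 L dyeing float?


Formula: Conc = dye_mass(kg) / volume(L) * 1000
Substituting: Conc = 0.1710 / 163.5570 * 1000
Result: 1.0455 g/L


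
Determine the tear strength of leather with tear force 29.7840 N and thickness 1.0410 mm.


Formula: Tear strength = force / thickness
Substituting: Tear strength = 29.7840 / 1.0410
Result: 28.6110 N/mm


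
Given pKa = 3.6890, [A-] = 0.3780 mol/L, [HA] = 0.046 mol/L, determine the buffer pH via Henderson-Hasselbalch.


ratio = [A-] / [HA] = 0.3780 / 0.046 = 8.2174
log10(ratio) = 0.9147
pH = pKa + log10(ratio) = 3.6890 + 0.9147 = 4.6037


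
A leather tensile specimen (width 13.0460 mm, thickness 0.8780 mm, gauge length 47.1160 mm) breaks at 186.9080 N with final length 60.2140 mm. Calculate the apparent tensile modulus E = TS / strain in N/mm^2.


TS = F / (w * t) = 186.9080 / (13.0460 * 0.8780) = 16.3176 N/mm^2
strain = (Lf - L0) / L0 = (60.2140 - 47.1160) / 47.1160 = 0.2780
E = TS / strain = 16.3176 / 0.2780 = 58.6975 N/mm^2


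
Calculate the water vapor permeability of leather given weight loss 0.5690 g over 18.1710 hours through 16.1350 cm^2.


Formula: WVP = loss / (area * time)
Substituting: WVP = 0.5690 / (16.1350 * 18.1710)
Result: 0.00194073 g/(cm^2*hr)


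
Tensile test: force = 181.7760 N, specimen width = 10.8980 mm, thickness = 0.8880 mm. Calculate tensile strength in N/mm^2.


Formula: TS = force / (width * thickness)
Substituting: TS = 181.7760 / (10.8980 * 0.8880)
Result: 18.7835 N/mm^2


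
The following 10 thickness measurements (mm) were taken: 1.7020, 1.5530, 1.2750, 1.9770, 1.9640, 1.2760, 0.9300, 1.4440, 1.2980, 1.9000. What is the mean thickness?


Formula: Average = sum / n
Substituting: Average = 15.3190 / 10
Result: 1.5319 mm


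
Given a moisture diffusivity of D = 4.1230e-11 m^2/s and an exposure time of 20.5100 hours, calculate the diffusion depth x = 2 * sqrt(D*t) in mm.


t = 20.5100 hr * 3600 = 73836.0000 s
D * t = 4.1230e-11 * 73836.0000 = 3.0443e-06
x = 2 * sqrt(D*t) = 2 * sqrt(3.0443e-06) = 0.00348956 m = 3.4896 mm


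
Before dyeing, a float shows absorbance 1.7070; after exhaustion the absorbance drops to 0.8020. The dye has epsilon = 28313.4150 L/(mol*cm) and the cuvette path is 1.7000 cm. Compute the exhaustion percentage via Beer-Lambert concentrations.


c_initial = A_i / (epsilon * l) = 1.7070 / (28313.4150 * 1.7000) = 3.5464e-05 mol/L
c_final = A_f / (epsilon * l) = 0.8020 / (28313.4150 * 1.7000) = 1.6662e-05 mol/L
Exhaustion = (c_initial - c_final) / c_initial * 100 = (3.5464e-05 - 1.6662e-05) / 3.5464e-05 * 100 = 53.0170 %


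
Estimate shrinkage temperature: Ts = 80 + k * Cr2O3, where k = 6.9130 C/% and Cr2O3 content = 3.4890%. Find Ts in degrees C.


Formula: Ts = 80 + k * Cr2O3
Substituting: Ts = 80 + 6.9130 * 3.4890
Result: 104.1195 C


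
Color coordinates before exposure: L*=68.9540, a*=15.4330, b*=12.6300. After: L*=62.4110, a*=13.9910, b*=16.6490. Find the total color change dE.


dL = -6.5430, da = -1.4420, db = 4.0190
dE = sqrt((-6.5430)^2 + (-1.4420)^2 + 4.0190^2) = 7.8130


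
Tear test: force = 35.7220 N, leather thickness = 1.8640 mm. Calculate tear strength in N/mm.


Formula: Tear strength = force / thickness
Substituting: Tear strength = 35.7220 / 1.8640
Result: 19.1642 N/mm


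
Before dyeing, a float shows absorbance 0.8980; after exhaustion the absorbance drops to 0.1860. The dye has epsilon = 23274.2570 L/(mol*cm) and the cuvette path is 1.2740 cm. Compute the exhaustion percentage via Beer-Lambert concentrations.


c_initial = A_i / (epsilon * l) = 0.8980 / (23274.2570 * 1.2740) = 3.0285e-05 mol/L
c_final = A_f / (epsilon * l) = 0.1860 / (23274.2570 * 1.2740) = 6.2729e-06 mol/L
Exhaustion = (c_initial - c_final) / c_initial * 100 = (3.0285e-05 - 6.2729e-06) / 3.0285e-05 * 100 = 79.2873 %
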